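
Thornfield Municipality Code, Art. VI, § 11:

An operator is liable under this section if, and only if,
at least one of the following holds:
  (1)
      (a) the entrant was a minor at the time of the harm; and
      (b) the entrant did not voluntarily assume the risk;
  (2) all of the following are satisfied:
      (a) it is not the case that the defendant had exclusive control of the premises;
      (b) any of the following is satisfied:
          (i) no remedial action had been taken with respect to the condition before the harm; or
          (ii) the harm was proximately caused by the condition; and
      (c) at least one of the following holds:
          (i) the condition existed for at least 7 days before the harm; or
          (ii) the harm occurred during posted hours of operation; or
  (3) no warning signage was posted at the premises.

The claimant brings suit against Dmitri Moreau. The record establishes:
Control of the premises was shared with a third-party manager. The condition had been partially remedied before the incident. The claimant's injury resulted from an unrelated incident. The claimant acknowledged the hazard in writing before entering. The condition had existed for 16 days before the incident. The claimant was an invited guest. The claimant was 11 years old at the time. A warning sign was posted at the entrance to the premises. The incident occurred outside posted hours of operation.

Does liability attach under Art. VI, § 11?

(a) entrant a minor — met.
(b) no assumed risk — not met.
(1) = T AND F = false.
(a) not (exclusive control) — met.
(i) no remedial action — not met.
(ii) proximate cause — fails.
(b) = F OR F = false.
(i) condition ≥7 days old — holds.
(ii) during posted hours — not met.
So (c) is satisfied (T OR F).
(2): T AND F AND T → false.
(3) no signage posted — fails.
Overall: F OR F OR F → false.

No — not liable.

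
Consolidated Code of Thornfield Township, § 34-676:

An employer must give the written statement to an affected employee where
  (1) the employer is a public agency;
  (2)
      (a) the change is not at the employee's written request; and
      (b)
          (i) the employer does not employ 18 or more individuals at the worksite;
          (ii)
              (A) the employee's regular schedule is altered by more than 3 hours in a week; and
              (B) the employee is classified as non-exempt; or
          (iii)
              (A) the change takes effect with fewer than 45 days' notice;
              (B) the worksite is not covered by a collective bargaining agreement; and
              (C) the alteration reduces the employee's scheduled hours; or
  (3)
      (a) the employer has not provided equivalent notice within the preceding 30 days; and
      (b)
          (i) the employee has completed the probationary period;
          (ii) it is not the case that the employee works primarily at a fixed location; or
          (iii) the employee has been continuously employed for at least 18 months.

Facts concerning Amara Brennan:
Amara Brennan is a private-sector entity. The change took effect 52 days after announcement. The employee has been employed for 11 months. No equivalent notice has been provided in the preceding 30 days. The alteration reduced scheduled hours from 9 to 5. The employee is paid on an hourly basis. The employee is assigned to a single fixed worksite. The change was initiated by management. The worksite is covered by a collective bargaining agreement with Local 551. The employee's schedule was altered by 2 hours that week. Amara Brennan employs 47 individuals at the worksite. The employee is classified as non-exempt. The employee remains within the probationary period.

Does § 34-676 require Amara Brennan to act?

(1) public agency — not satisfied.
(a) not employee-requested — satisfied.
(i) not (≥ 18 at site) — not met.
(A) schedule shift > 3h — fails.
(B) non-exempt — holds.
(ii) = F AND T = false.
(A) < 45 days' notice — fails.
(B) no CBA — not satisfied.
(C) hours reduced — met.
(iii): F AND F AND T → false.
(b) = F OR F OR F = false.
So (2) is not satisfied (T AND F).
(a) no recent notice — satisfied.
(i) past probation — not satisfied.
(ii) not (fixed location) — not met.
(iii) tenure ≥ 18 mo. — not met.
(b): F OR F OR F → false.
So (3) is not satisfied (T AND F).
Overall = F OR F OR F = false.

No — not required.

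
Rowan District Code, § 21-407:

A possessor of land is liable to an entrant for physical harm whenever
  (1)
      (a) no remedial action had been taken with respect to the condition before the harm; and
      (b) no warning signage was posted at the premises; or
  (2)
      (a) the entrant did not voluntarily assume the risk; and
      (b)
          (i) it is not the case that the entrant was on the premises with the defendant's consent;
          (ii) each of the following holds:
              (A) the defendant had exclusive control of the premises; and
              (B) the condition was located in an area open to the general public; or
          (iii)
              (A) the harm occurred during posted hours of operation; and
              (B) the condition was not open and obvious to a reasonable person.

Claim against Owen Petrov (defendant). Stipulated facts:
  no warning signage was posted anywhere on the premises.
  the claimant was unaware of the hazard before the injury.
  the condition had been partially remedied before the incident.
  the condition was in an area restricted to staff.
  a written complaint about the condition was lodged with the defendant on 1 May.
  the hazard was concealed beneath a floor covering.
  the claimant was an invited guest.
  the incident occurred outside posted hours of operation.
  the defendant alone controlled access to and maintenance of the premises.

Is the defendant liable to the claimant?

No — not liable.

(a) no remedial action — fails.
(b) no signage posted — holds.
(1): F AND T → false.
(a) no assumed risk — met.
(i) not (consent to enter) — not satisfied.
(A) exclusive control — holds.
(B) public area — fails.
(ii) = T AND F = false.
(A) during posted hours — not met.
(B) not open/obvious — met.
So (iii) is not satisfied (F AND T).
So (b) is not satisfied (F OR F OR F).
(2): T AND F → false.
Overall = F OR F = false.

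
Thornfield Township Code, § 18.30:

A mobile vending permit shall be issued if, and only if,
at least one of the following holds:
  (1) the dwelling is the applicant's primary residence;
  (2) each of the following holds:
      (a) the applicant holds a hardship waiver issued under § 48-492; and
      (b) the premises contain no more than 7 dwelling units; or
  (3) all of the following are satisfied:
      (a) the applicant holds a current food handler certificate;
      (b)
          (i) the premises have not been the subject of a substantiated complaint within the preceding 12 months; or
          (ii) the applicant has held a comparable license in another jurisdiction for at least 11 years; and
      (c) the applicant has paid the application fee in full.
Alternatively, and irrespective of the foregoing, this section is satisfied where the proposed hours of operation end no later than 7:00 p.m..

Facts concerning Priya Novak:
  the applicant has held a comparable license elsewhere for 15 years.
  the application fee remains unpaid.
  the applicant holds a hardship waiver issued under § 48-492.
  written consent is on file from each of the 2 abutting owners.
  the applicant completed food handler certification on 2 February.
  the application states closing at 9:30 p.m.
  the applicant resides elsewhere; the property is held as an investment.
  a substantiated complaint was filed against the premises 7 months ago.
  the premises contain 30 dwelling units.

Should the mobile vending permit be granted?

(1) primary residence — fails.
(a) hardship waiver — met.
(b) ≤ 7 units — not satisfied.
(2): T AND F → false.
(a) food handler cert. — holds.
(i) no complaint in 12 mo. — not satisfied.
(ii) prior license ≥ 11 yr — satisfied.
So (b) is satisfied (F OR T).
(c) fee paid — fails.
So (3) is not satisfied (T AND T AND F).
So Overall is not satisfied (F OR F OR F).
Exception (closes by 7 p.m.) — not satisfied.
Result: main false OR exception false → false.

No — denied.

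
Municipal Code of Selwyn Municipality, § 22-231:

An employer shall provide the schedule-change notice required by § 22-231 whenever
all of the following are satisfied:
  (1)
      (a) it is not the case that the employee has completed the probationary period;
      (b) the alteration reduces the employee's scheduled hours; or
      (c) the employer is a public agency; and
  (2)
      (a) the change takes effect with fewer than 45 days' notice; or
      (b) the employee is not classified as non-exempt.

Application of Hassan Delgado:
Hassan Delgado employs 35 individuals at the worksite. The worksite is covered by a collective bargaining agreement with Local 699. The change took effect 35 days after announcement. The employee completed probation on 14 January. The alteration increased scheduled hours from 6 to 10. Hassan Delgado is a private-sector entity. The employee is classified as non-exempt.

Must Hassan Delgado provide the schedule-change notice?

No — not required.

(a) not (past probation) — not met.
(b) hours reduced — not satisfied.
(c) public agency — not met.
(1): F OR F OR F → false.
(a) < 45 days' notice — holds.
(b) not (non-exempt) — not satisfied.
So (2) is satisfied (T OR F).
Overall = F AND T = false.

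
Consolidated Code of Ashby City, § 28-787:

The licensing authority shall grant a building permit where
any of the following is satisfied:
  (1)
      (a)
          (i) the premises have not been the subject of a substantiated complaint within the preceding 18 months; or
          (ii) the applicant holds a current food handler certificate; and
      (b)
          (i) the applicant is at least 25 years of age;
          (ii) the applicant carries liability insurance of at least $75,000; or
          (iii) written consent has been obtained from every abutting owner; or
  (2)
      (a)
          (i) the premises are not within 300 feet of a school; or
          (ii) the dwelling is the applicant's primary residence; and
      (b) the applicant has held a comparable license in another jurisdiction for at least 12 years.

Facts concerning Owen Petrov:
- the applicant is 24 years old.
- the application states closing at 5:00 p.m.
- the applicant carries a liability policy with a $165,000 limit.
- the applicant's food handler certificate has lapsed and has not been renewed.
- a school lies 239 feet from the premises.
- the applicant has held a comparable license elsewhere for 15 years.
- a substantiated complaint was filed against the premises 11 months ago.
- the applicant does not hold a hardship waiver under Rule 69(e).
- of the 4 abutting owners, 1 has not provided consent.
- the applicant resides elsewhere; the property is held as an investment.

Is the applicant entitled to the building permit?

(i) no complaint in 18 mo. — not satisfied.
(ii) food handler cert. — not satisfied.
So (a) is not satisfied (F OR F).
(i) age ≥ 25 — fails.
(ii) insurance ≥ $75,000 — satisfied.
(iii) all abutters consent — not met.
(b): F OR T OR F → true.
(1) = F AND T = false.
(i) ≥300 ft from school — not satisfied.
(ii) primary residence — not satisfied.
(a): F OR F → false.
(b) prior license ≥ 12 yr — satisfied.
(2): F AND T → false.
So Overall is not satisfied (F OR F).

No — denied.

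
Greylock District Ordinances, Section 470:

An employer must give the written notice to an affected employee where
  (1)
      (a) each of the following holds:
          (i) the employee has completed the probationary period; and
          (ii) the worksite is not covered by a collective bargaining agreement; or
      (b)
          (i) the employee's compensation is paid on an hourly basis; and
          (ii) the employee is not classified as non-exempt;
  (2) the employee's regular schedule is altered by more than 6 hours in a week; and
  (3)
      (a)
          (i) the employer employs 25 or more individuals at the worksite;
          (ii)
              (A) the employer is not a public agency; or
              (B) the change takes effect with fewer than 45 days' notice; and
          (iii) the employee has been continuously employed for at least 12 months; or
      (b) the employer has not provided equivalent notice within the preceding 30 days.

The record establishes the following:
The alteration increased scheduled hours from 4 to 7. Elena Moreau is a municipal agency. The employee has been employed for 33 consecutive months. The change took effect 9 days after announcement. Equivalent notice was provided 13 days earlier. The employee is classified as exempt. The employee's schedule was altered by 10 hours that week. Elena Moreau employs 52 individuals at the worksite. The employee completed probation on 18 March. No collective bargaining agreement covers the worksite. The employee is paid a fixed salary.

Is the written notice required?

Yes — required.

(i) past probation — met.
(ii) no CBA — met.
(a): T AND T → true.
(i) hourly-paid — not satisfied.
(ii) not (non-exempt) — met.
(b): F AND T → false.
(1): T OR F → true.
(2) schedule shift > 6h — met.
(i) ≥ 25 at site — satisfied.
(A) not (public agency) — not met.
(B) < 45 days' notice — met.
(ii): F OR T → true.
(iii) tenure ≥ 12 mo. — satisfied.
(a): T AND T AND T → true.
(b) no recent notice — not met.
(3) = T OR F = true.
Overall = T AND T AND T = true.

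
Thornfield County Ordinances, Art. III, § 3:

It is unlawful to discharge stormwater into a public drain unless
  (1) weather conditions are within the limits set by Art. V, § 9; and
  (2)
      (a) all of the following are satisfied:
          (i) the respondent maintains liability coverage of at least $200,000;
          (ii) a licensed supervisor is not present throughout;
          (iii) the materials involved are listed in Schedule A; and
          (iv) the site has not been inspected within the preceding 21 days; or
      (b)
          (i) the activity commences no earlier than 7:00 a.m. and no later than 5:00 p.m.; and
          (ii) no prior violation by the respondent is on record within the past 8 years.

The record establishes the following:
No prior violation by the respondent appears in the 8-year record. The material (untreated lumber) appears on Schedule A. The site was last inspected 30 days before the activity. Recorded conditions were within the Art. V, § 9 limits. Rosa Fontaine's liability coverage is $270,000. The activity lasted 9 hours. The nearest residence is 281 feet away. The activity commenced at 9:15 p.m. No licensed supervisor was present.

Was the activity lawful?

Yes — lawful.

(1) weather ok — met.
(i) coverage ≥ $200,000 — holds.
(ii) not (supervisor present) — met.
(iii) Schedule A material — satisfied.
(iv) not (site inspected) — satisfied.
So (a) is satisfied (T AND T AND T AND T).
(i) start within hours — fails.
(ii) no prior violation — holds.
So (b) is not satisfied (F AND T).
So (2) is satisfied (T OR F).
So Overall is satisfied (T AND T).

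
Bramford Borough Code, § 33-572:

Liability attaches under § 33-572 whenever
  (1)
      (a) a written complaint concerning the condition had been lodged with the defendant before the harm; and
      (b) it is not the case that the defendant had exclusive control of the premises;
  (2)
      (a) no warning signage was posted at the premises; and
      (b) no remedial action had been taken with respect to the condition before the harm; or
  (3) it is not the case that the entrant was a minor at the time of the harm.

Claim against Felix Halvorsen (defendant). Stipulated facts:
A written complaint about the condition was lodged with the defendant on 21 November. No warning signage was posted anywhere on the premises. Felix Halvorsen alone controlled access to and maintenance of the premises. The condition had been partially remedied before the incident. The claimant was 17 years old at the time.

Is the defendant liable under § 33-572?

(a) complaint lodged — holds.
(b) not (exclusive control) — not met.
(1): T AND F → false.
(a) no signage posted — holds.
(b) no remedial action — not met.
(2) = T AND F = false.
(3) not (entrant a minor) — not met.
So Overall is not satisfied (F OR F OR F).

No — not liable.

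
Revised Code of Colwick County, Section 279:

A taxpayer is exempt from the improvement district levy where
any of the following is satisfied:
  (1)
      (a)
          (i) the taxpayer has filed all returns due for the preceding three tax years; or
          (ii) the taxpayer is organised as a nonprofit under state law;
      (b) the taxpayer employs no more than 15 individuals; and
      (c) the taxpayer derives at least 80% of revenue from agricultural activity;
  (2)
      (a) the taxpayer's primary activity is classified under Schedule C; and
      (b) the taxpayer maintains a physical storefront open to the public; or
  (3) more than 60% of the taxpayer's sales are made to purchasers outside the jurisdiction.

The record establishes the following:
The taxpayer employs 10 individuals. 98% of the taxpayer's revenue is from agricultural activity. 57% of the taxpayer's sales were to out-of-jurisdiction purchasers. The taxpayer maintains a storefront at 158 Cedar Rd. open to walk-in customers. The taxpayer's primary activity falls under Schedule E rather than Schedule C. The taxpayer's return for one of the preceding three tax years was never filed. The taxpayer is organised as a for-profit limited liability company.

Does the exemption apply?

(i) returns current — not satisfied.
(ii) nonprofit — fails.
So (a) is not satisfied (F OR F).
(b) ≤ 15 employees — met.
(c) ≥80% agricultural — met.
(1) = F AND T AND T = false.
(a) Schedule C activity — not satisfied.
(b) has storefront — satisfied.
(2): F AND T → false.
(3) >60% out-of-jur. sales — not met.
Overall: F OR F OR F → false.

No — not exempt.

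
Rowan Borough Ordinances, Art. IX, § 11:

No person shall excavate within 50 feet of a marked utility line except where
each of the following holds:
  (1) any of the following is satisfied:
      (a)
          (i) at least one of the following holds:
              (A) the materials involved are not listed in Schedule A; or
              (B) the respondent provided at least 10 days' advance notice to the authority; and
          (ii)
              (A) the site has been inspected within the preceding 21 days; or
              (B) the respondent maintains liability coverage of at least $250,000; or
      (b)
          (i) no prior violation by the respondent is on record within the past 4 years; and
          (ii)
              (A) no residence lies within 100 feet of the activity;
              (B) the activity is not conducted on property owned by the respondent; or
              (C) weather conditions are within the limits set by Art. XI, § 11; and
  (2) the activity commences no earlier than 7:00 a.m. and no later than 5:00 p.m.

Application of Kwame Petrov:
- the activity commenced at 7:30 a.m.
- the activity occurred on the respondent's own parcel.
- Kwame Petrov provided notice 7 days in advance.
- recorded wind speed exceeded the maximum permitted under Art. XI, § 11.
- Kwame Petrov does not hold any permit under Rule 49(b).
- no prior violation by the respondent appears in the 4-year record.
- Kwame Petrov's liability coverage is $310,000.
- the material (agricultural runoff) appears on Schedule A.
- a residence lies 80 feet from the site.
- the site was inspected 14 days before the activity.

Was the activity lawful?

(A) not (Schedule A material) — not met.
(B) ≥10 days' notice — fails.
(i) = F OR F = false.
(A) site inspected — satisfied.
(B) coverage ≥ $250,000 — met.
So (ii) is satisfied (T OR T).
(a) = F AND T = false.
(i) no prior violation — satisfied.
(A) no residence in 100 ft — not met.
(B) not (own property) — not satisfied.
(C) weather ok — fails.
(ii): F OR F OR F → false.
(b) = T AND F = false.
So (1) is not satisfied (F OR F).
(2) start within hours — satisfied.
So Overall is not satisfied (F AND T).

No — unlawful.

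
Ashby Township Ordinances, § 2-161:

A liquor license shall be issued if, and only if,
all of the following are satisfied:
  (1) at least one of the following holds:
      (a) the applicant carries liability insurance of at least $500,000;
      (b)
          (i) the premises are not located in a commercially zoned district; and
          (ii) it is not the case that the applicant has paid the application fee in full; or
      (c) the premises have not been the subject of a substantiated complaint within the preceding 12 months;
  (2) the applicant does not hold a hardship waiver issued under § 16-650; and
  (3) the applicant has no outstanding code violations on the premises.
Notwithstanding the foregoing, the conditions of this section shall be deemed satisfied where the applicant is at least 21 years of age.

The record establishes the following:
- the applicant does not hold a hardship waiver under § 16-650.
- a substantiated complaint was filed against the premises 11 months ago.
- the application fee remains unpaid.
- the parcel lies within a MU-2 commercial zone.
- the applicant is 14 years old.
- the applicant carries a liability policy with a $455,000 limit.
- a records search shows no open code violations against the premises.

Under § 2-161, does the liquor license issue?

(a) insurance ≥ $500,000 — not satisfied.
(i) not (commercially zoned) — not met.
(ii) not (fee paid) — satisfied.
(b): F AND T → false.
(c) no complaint in 12 mo. — not satisfied.
So (1) is not satisfied (F OR F OR F).
(2) not (hardship waiver) — satisfied.
(3) no code violations — met.
Overall: F AND T AND T → false.
Exception (age ≥ 21) — not satisfied.
Result: main false OR exception false → false.

No — denied.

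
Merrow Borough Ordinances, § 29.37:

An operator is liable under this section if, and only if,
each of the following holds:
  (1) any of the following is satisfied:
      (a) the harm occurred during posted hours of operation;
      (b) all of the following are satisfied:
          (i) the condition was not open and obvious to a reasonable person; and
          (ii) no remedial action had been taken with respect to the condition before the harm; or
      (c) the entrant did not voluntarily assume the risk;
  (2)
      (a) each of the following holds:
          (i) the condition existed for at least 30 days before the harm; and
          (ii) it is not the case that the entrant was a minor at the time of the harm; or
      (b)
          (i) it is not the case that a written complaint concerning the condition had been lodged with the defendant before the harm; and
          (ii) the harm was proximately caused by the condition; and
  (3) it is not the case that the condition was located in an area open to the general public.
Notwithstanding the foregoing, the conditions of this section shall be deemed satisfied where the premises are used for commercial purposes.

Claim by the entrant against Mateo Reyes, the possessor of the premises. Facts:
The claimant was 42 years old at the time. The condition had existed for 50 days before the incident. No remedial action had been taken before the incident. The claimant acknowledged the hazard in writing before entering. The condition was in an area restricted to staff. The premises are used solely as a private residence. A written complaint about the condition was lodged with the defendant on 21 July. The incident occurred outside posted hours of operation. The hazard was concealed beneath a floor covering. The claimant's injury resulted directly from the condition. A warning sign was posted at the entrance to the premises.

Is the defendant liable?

Yes — liable.

(a) during posted hours — not satisfied.
(i) not open/obvious — satisfied.
(ii) no remedial action — satisfied.
(b) = T AND T = true.
(c) no assumed risk — not met.
(1) = F OR T OR F = true.
(i) condition ≥30 days old — met.
(ii) not (entrant a minor) — met.
So (a) is satisfied (T AND T).
(i) not (complaint lodged) — not satisfied.
(ii) proximate cause — met.
So (b) is not satisfied (F AND T).
(2) = T OR F = true.
(3) not (public area) — met.
Overall: T AND T AND T → true.
Exception (commercial use) — not satisfied.
Result: main true OR exception false → true.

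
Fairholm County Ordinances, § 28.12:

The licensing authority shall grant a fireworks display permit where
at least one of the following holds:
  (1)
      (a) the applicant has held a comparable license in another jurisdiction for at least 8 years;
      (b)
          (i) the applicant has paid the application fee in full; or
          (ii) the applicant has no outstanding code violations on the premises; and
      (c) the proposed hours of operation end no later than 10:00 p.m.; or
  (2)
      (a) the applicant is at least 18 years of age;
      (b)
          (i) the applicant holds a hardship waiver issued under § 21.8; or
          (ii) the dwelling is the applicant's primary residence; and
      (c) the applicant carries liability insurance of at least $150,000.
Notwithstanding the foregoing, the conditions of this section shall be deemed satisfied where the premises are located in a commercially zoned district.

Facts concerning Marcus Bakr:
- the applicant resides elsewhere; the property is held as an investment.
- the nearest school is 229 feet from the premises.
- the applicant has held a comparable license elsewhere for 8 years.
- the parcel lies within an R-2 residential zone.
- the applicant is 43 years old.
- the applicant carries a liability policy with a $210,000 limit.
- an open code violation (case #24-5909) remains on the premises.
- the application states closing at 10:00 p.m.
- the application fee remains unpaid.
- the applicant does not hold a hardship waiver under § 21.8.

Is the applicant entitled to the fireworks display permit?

No — denied.

(a) prior license ≥ 8 yr — met.
(i) fee paid — fails.
(ii) no code violations — not satisfied.
So (b) is not satisfied (F OR F).
(c) closes by 10 p.m. — met.
So (1) is not satisfied (T AND F AND T).
(a) age ≥ 18 — satisfied.
(i) hardship waiver — not satisfied.
(ii) primary residence — fails.
(b): F OR F → false.
(c) insurance ≥ $150,000 — satisfied.
(2): T AND F AND T → false.
So Overall is not satisfied (F OR F).
Exception (commercially zoned) — not satisfied.
Result: main false OR exception false → false.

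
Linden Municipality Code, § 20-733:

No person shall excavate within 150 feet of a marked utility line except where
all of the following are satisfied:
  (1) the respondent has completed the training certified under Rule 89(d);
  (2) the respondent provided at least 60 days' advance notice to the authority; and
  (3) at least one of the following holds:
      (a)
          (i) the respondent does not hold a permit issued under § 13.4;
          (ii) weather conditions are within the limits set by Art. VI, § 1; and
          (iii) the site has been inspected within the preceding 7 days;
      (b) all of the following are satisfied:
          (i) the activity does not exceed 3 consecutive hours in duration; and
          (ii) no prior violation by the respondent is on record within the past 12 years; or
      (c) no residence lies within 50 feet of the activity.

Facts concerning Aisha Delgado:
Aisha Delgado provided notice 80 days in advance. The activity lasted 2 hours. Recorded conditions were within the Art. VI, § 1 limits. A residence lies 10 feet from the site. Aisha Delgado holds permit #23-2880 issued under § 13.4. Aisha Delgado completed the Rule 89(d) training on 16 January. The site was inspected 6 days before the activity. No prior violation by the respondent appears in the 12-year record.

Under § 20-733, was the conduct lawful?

(1) training certified — met.
(2) ≥60 days' notice — satisfied.
(i) not (holds permit) — fails.
(ii) weather ok — satisfied.
(iii) site inspected — holds.
(a): F AND T AND T → false.
(i) ≤ 3 hrs duration — met.
(ii) no prior violation — holds.
(b): T AND T → true.
(c) no residence in 50 ft — not satisfied.
(3): F OR T OR F → true.
Overall = T AND T AND T = true.

Yes — lawful.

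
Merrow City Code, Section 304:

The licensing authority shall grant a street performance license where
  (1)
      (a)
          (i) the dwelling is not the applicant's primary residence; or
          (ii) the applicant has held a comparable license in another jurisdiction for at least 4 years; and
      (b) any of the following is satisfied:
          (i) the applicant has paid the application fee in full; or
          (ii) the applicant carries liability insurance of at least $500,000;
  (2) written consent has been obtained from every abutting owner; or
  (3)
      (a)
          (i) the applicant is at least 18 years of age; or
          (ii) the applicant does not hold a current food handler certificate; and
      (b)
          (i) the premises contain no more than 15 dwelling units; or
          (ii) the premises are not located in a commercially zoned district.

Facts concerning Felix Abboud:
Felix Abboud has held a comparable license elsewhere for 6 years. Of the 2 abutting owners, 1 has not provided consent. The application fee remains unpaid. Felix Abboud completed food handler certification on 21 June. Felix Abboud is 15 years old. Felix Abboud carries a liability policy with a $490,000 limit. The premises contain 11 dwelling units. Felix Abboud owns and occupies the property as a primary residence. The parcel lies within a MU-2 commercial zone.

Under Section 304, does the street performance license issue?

(i) not (primary residence) — not met.
(ii) prior license ≥ 4 yr — satisfied.
(a): F OR T → true.
(i) fee paid — not satisfied.
(ii) insurance ≥ $500,000 — not met.
So (b) is not satisfied (F OR F).
(1): T AND F → false.
(2) all abutters consent — not met.
(i) age ≥ 18 — not met.
(ii) not (food handler cert.) — not satisfied.
So (a) is not satisfied (F OR F).
(i) ≤ 15 units — satisfied.
(ii) not (commercially zoned) — fails.
(b): T OR F → true.
So (3) is not satisfied (F AND T).
Overall: F OR F OR F → false.

No — denied.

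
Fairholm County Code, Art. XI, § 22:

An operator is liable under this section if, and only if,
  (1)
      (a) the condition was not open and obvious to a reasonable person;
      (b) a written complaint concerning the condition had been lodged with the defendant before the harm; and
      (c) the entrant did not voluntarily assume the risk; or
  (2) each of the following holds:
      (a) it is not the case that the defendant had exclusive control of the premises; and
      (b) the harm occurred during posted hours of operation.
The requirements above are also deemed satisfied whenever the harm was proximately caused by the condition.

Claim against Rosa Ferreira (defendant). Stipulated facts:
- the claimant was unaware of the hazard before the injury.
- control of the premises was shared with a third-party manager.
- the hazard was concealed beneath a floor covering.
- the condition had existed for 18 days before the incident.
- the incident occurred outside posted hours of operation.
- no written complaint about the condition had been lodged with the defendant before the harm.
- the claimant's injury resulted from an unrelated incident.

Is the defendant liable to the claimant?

(a) not open/obvious — satisfied.
(b) complaint lodged — fails.
(c) no assumed risk — satisfied.
So (1) is not satisfied (T AND F AND T).
(a) not (exclusive control) — holds.
(b) during posted hours — not satisfied.
(2) = T AND F = false.
So Overall is not satisfied (F OR F).
Exception (proximate cause) — not satisfied.
Result: main false OR exception false → false.

No — not liable.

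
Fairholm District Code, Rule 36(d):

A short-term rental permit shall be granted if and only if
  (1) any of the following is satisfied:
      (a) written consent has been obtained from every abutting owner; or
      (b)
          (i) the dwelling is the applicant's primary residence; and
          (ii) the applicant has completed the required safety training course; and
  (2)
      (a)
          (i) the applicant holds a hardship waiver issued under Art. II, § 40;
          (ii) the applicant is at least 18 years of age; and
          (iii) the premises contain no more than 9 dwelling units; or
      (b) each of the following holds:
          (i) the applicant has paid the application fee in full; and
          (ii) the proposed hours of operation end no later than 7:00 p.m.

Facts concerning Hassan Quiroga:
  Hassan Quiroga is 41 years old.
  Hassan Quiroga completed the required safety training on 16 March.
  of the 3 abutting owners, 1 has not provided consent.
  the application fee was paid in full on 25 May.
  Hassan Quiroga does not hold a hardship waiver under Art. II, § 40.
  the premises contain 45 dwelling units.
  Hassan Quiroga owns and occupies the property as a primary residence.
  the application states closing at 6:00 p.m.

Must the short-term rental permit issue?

Yes — granted.

(a) all abutters consent — fails.
(i) primary residence — satisfied.
(ii) safety training — met.
(b) = T AND T = true.
(1) = F OR T = true.
(i) hardship waiver — not met.
(ii) age ≥ 18 — holds.
(iii) ≤ 9 units — fails.
(a) = F AND T AND F = false.
(i) fee paid — holds.
(ii) closes by 7 p.m. — met.
(b) = T AND T = true.
(2) = F OR T = true.
Overall = T AND T = true.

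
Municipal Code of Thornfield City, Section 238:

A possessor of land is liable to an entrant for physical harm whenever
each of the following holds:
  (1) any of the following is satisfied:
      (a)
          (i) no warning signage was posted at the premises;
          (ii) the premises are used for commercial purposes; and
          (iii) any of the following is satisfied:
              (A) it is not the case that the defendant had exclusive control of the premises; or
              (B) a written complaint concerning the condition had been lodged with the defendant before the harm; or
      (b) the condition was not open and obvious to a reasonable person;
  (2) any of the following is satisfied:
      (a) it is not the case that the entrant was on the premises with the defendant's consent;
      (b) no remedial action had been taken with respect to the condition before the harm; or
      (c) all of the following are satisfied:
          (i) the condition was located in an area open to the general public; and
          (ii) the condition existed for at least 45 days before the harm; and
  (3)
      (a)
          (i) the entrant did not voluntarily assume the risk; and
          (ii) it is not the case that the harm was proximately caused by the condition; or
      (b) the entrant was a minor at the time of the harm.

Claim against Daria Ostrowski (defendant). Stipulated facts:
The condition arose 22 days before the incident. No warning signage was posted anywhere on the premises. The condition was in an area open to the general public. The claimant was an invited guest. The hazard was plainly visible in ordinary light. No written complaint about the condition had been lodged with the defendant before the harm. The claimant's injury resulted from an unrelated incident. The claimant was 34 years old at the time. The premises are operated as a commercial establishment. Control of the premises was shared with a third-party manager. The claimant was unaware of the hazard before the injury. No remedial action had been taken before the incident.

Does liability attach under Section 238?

Yes — liable.

(i) no signage posted — satisfied.
(ii) commercial use — holds.
(A) not (exclusive control) — met.
(B) complaint lodged — not met.
So (iii) is satisfied (T OR F).
So (a) is satisfied (T AND T AND T).
(b) not open/obvious — not met.
(1) = T OR F = true.
(a) not (consent to enter) — not satisfied.
(b) no remedial action — met.
(i) public area — satisfied.
(ii) condition ≥45 days old — fails.
(c) = T AND F = false.
(2) = F OR T OR F = true.
(i) no assumed risk — met.
(ii) not (proximate cause) — satisfied.
(a) = T AND T = true.
(b) entrant a minor — fails.
So (3) is satisfied (T OR F).
Overall = T AND T AND T = true.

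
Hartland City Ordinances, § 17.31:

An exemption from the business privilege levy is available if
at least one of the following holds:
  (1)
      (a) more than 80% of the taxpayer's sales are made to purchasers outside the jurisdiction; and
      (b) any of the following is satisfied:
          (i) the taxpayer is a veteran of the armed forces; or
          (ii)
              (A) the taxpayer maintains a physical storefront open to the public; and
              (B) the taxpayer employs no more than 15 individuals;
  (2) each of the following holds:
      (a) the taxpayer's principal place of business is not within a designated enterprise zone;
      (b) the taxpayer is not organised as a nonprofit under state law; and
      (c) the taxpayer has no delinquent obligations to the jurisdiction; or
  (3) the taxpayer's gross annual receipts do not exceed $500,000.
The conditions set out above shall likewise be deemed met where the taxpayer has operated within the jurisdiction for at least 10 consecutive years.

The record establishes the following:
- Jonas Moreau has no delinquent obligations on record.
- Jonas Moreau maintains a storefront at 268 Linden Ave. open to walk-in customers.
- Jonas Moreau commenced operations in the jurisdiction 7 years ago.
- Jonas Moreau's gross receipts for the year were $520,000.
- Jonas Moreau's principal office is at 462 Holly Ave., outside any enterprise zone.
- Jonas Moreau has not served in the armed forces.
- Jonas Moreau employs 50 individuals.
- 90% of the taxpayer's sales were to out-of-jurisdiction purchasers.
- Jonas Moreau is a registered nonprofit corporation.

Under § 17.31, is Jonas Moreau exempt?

(a) >80% out-of-jur. sales — met.
(i) veteran — not satisfied.
(A) has storefront — met.
(B) ≤ 15 employees — not met.
So (ii) is not satisfied (T AND F).
(b) = F OR F = false.
(1): T AND F → false.
(a) not (in enterprise zone) — satisfied.
(b) not (nonprofit) — not satisfied.
(c) no delinquency — satisfied.
(2) = T AND F AND T = false.
(3) receipts ≤ $500,000 — fails.
So Overall is not satisfied (F OR F OR F).
Exception (≥ 10 yrs in jurisdiction) — not satisfied.
Result: main false OR exception false → false.

No — not exempt.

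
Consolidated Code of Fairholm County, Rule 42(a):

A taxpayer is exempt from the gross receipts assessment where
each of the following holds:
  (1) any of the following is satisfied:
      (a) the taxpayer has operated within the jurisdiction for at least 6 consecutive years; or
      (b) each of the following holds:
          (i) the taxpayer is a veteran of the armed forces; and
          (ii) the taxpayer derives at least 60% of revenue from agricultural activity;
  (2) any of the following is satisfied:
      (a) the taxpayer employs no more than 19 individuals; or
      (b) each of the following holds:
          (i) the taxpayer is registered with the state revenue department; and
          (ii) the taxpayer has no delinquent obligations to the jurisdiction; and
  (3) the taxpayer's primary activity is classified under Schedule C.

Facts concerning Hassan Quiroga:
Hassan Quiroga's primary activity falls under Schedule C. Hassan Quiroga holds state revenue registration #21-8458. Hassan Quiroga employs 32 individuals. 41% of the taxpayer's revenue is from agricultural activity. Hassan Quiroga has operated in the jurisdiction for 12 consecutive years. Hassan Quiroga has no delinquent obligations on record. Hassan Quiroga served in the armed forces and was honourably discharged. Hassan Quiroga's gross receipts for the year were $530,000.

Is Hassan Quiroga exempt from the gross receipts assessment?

(a) ≥ 6 yrs in jurisdiction — met.
(i) veteran — holds.
(ii) ≥60% agricultural — not satisfied.
So (b) is not satisfied (T AND F).
(1): T OR F → true.
(a) ≤ 19 employees — fails.
(i) state-registered — met.
(ii) no delinquency — holds.
(b) = T AND T = true.
So (2) is satisfied (F OR T).
(3) Schedule C activity — satisfied.
Overall: T AND T AND T → true.

Yes — exempt.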